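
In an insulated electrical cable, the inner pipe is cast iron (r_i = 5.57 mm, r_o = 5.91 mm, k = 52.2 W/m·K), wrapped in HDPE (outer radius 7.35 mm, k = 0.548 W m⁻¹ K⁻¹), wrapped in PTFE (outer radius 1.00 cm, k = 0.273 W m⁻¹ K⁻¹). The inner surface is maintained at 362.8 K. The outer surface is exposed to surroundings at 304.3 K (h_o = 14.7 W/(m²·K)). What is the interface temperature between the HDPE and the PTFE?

T = 360.0 K

Resistance network (inner→outer):
  R'_cast iron = ln(0.00591/0.00557)/(2πk) = 0.05925/(2π·52.2) = 1.807×10^-4 m·K/W
  R'_HDPE = ln(0.00735/0.00591)/(2πk) = 0.2181/(2π·0.548) = 0.06333 m·K/W
  R'_PTFE = ln(0.0100/0.00735)/(2πk) = 0.3079/(2π·0.273) = 0.1795 m·K/W
  R'_conv,out = 1/(2πr h) = 1/(2π·0.0100·14.7) = 1.083 m·K/W
ΣR = 1.807×10^-4 + 0.06333 + 0.1795 + 1.083 = 1.326 m·K/W
Q' = ΔT/ΣR = (362.8 K − 304.3 K)/1.326 = 44.12 W/m
From the inner boundary to the HDPE/PTFE interface, ΣR_partial = 0.06351 m·K/W.
T_interface = T_in − Q'·ΣR_partial = 362.8 K − (44.12)(0.06351) = 360.0 K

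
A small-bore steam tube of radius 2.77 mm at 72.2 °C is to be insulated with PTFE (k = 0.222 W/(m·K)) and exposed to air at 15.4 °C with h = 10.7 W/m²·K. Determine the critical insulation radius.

For a cylinder, r_cr = k_ins/h = 0.222/10.7 = 0.0207 m = 2.07 cm

r_cr = 2.07 cm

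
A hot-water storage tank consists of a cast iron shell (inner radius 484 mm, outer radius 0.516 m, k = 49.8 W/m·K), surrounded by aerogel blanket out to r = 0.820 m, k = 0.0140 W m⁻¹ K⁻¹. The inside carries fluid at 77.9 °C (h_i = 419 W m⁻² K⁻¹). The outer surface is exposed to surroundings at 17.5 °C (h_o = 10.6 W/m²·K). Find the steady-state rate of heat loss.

Treat each layer as a resistance in series:
  R_conv,in = 1/(4πr²h) = 1/(4π·0.484²·419) = 8.107×10^-4 K/W
  R_cast iron = (1/0.484 − 1/0.516)/(4πk) = 0.1281/(4π·49.8) = 2.047×10^-4 K/W
  R_aerogel blanket = (1/0.516 − 1/0.820)/(4πk) = 0.7185/(4π·0.0140) = 4.084 K/W
  R_conv,out = 1/(4πr²h) = 1/(4π·0.820²·10.6) = 0.01116 K/W
ΣR = 8.107×10^-4 + 2.047×10^-4 + 4.084 + 0.01116 = 4.096 K/W
Q = ΔT/ΣR = (77.9 °C − 17.5 °C)/4.096 = 14.7 W

Q = 14.7 W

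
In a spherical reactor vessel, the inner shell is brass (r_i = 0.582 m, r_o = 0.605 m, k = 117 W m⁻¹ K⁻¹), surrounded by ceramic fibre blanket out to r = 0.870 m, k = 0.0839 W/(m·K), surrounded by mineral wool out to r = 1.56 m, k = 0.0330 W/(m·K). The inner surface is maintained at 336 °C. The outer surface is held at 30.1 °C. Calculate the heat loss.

Q = 180 W

Resistance network (inner→outer):
  R_brass = (1/0.582 − 1/0.605)/(4πk) = 0.06532/(4π·117) = 4.443×10^-5 K/W
  R_ceramic fibre blanket = (1/0.605 − 1/0.870)/(4πk) = 0.5035/(4π·0.0839) = 0.4775 K/W
  R_mineral wool = (1/0.870 − 1/1.56)/(4πk) = 0.5084/(4π·0.0330) = 1.226 K/W
ΣR = 4.443×10^-5 + 0.4775 + 1.226 = 1.704 K/W
Q = ΔT/ΣR = (336 °C − 30.1 °C)/1.704 = 180 W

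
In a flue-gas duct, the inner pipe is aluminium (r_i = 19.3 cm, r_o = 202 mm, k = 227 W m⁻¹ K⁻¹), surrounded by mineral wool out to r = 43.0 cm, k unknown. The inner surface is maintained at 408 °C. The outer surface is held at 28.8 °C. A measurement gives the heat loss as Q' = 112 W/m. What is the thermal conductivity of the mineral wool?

ΣR = ΔT/Q' = |408 − 28.8|/112 = 3.386 m·K/W
Known resistances:
  R'_aluminium = ln(0.202/0.193)/(2πk) = 0.04558/(2π·227) = 3.196×10^-5 m·K/W
R_mineral wool = ΣR − ΣR_known = 3.386 − 3.196×10^-5 = 3.386 m·K/W
ln(r₂/r₁)/(2πk) = 3.386 ⇒ k = 0.7555/(2π·3.386) = 0.0355 W/m·K

k = 0.0355 W/m·K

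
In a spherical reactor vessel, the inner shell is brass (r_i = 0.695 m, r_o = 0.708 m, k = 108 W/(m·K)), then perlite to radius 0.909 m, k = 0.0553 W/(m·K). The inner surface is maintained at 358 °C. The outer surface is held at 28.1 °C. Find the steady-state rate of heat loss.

Q = 734 W

Treat each layer as a resistance in series:
  R_brass = (1/0.695 − 1/0.708)/(4πk) = 0.02642/(4π·108) = 1.947×10^-5 K/W
  R_perlite = (1/0.708 − 1/0.909)/(4πk) = 0.3123/(4π·0.0553) = 0.4494 K/W
ΣR = 1.947×10^-5 + 0.4494 = 0.4494 K/W
Q = ΔT/ΣR = (358 °C − 28.1 °C)/0.4494 = 734 W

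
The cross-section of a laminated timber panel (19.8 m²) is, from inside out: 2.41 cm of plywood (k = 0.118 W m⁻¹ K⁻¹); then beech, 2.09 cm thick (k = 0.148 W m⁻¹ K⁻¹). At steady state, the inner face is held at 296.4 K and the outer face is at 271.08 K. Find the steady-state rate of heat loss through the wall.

Series thermal resistances, inner to outer:
  R_plywood = L/(kA) = 0.0241/(0.118·19.8) = 0.01032 K/W
  R_beech = L/(kA) = 0.0209/(0.148·19.8) = 0.007132 K/W
ΣR = 0.01032 + 0.007132 = 0.01745 K/W
Q = ΔT/ΣR = (296.4 K − 271.08 K)/0.01745 = 1450 W

Q = 1450 W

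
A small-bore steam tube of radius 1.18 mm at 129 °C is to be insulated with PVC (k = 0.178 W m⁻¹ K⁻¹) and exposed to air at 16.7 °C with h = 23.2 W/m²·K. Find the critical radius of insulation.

r_cr = 0.767 cm

For a cylinder, r_cr = k_ins/h = 0.178/23.2 = 0.00767 m = 0.767 cm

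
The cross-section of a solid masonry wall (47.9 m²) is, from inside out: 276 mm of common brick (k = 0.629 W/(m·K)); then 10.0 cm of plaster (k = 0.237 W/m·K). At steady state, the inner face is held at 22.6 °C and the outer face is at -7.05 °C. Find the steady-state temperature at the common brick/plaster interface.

T = 7.48 °C

Treat each layer as a resistance in series:
  R_common brick = L/(kA) = 0.276/(0.629·47.9) = 0.009161 K/W
  R_plaster = L/(kA) = 0.100/(0.237·47.9) = 0.008809 K/W
ΣR = 0.009161 + 0.008809 = 0.01797 K/W
Q = ΔT/ΣR = (22.6 °C − -7.05 °C)/0.01797 = 1650 W
From the inner boundary to the common brick/plaster interface, ΣR_partial = 0.009161 K/W.
T_interface = T_in − Q·ΣR_partial = 22.6 °C − (1650)(0.009161) = 7.48 °C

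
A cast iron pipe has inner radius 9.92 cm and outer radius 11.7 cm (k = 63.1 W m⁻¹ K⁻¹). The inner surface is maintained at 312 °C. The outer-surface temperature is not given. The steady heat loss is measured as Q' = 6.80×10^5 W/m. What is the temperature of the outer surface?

T_out = 28.9 °C

Sum the resistances:
  R'_cast iron = ln(0.117/0.0992)/(2πk) = 0.1650/(2π·63.1) = 4.163×10^-4 m·K/W
ΣR = 4.163×10^-4 m·K/W
ΔT = Q'·ΣR = 6.80×10^5 × 4.163×10^-4 = 283.1 K
Heat flows outward, so T_out = T_in − ΔT = 312 − 283.1 = 28.9 °C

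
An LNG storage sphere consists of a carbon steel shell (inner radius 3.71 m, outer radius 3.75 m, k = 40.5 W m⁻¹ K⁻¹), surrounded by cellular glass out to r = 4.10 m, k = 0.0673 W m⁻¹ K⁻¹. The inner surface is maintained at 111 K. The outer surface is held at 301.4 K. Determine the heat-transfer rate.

Q = 7070 W

Resistance network (inner→outer):
  R_carbon steel = (1/3.71 − 1/3.75)/(4πk) = 0.002875/(4π·40.5) = 5.649×10^-6 K/W
  R_cellular glass = (1/3.75 − 1/4.10)/(4πk) = 0.02276/(4π·0.0673) = 0.02692 K/W
ΣR = 5.649×10^-6 + 0.02692 = 0.02693 K/W
Q = ΔT/ΣR = (111 K − 301.4 K)/0.02693 = -7070 W
(Negative Q ⇒ heat flows inward; heat gain = 7070 W.)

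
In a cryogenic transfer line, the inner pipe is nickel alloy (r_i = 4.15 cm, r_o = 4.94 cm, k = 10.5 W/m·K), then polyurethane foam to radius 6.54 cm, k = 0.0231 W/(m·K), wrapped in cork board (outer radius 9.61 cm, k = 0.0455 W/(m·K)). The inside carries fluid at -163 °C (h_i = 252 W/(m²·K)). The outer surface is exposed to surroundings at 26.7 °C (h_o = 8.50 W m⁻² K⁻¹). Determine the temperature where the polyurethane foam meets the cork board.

Series thermal resistances, inner to outer:
  R'_conv,in = 1/(2πr h) = 1/(2π·0.0415·252) = 0.01522 m·K/W
  R'_nickel alloy = ln(0.0494/0.0415)/(2πk) = 0.1743/(2π·10.5) = 0.002641 m·K/W
  R'_polyurethane foam = ln(0.0654/0.0494)/(2πk) = 0.2806/(2π·0.0231) = 1.933 m·K/W
  R'_cork board = ln(0.0961/0.0654)/(2πk) = 0.3849/(2π·0.0455) = 1.346 m·K/W
  R'_conv,out = 1/(2πr h) = 1/(2π·0.0961·8.50) = 0.1948 m·K/W
ΣR = 0.01522 + 0.002641 + 1.933 + 1.346 + 0.1948 = 3.492 m·K/W
Q' = ΔT/ΣR = (-163 °C − 26.7 °C)/3.492 = -54.32 W/m
From the inner boundary to the polyurethane foam/cork board interface, ΣR_partial = 1.951 m·K/W.
T_interface = T_in − Q'·ΣR_partial = -163 °C − (-54.32)(1.951) = -57.0 °C

T = -57.0 °C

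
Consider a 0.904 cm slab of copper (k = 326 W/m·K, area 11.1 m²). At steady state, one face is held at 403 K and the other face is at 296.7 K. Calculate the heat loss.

Q = 42600 kW

Q = kA·ΔT/L = 326 × 11.1 × |403 K − 296.7 K| / 0.00904 = 4.26×10^7 W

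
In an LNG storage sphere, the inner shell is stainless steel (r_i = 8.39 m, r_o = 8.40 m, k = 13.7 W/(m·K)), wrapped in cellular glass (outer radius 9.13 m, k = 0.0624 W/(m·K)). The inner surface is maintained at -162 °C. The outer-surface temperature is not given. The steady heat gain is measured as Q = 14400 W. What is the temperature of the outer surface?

Sum the resistances:
  R_stainless steel = (1/8.39 − 1/8.40)/(4πk) = 1.419×10^-4/(4π·13.7) = 8.242×10^-7 K/W
  R_cellular glass = (1/8.40 − 1/9.13)/(4πk) = 0.009519/(4π·0.0624) = 0.01214 K/W
ΣR = 0.01214 K/W
ΔT = Q·ΣR = 14400 × 0.01214 = 174.8 K
Heat flows inward, so T_out = T_in + ΔT = -162 + 174.8 = 12.8 °C

T_out = 12.8 °C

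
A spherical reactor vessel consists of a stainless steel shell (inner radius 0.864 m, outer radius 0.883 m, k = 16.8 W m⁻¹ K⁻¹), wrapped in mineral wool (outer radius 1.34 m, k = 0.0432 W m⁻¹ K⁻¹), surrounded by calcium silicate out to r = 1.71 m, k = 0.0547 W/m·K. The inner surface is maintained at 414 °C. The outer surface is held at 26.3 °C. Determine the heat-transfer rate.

Q = 410 W

Series thermal resistances, inner to outer:
  R_stainless steel = (1/0.864 − 1/0.883)/(4πk) = 0.02490/(4π·16.8) = 1.180×10^-4 K/W
  R_mineral wool = (1/0.883 − 1/1.34)/(4πk) = 0.3862/(4π·0.0432) = 0.7115 K/W
  R_calcium silicate = (1/1.34 − 1/1.71)/(4πk) = 0.1615/(4π·0.0547) = 0.2349 K/W
ΣR = 1.180×10^-4 + 0.7115 + 0.2349 = 0.9465 K/W
Q = ΔT/ΣR = (414 °C − 26.3 °C)/0.9465 = 410 W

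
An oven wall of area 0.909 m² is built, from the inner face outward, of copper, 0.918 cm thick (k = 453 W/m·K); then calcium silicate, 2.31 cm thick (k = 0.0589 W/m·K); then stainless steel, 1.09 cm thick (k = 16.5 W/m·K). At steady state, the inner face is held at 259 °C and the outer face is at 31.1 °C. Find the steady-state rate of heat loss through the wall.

Treat each layer as a resistance in series:
  R_copper = L/(kA) = 0.00918/(453·0.909) = 2.229×10^-5 K/W
  R_calcium silicate = L/(kA) = 0.0231/(0.0589·0.909) = 0.4315 K/W
  R_stainless steel = L/(kA) = 0.0109/(16.5·0.909) = 7.267×10^-4 K/W
ΣR = 2.229×10^-5 + 0.4315 + 7.267×10^-4 = 0.4322 K/W
Q = ΔT/ΣR = (259 °C − 31.1 °C)/0.4322 = 527 W

Q = 527 W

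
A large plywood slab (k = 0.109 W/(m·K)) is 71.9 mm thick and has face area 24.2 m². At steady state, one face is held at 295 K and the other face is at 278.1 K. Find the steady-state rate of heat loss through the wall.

Q = kA·ΔT/L = 0.109 × 24.2 × |295 K − 278.1 K| / 0.0719 = 620 W

Q = 620 W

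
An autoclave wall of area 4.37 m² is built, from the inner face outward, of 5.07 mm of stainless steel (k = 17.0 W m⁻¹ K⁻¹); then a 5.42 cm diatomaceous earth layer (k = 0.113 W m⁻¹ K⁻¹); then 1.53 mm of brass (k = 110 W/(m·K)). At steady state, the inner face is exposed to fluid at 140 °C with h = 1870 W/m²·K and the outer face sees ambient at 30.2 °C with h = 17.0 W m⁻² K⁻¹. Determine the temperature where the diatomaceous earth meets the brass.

Resistance network (inner→outer):
  R_conv,in = 1/(hA) = 1/(1870·4.37) = 1.224×10^-4 K/W
  R_stainless steel = L/(kA) = 0.00507/(17.0·4.37) = 6.825×10^-5 K/W
  R_diatomaceous earth = L/(kA) = 0.0542/(0.113·4.37) = 0.1098 K/W
  R_brass = L/(kA) = 0.00153/(110·4.37) = 3.183×10^-6 K/W
  R_conv,out = 1/(hA) = 1/(17.0·4.37) = 0.01346 K/W
ΣR = 1.224×10^-4 + 6.825×10^-5 + 0.1098 + 3.183×10^-6 + 0.01346 = 0.1235 K/W
Q = ΔT/ΣR = (140 °C − 30.2 °C)/0.1235 = 889.1 W
From the inner boundary to the diatomaceous earth/brass interface, ΣR_partial = 0.1100 K/W.
T_interface = T_in − Q·ΣR_partial = 140 °C − (889.1)(0.1100) = 42.2 °C

T = 42.2 °C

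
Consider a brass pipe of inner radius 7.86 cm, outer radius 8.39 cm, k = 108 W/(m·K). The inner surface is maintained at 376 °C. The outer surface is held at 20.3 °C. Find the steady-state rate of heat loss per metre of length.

Q' = 3700 kW/m

Q' = 2πk·ΔT/ln(r₂/r₁) = 2π × 108 × 355.7 / ln(0.0839/0.0786) = 3.70×10^6 W/m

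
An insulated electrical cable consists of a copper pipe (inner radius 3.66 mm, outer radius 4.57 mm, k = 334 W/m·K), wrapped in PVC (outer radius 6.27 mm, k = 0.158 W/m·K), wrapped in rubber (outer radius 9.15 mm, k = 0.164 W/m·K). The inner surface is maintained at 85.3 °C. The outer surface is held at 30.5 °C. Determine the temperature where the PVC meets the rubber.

Resistance network (inner→outer):
  R'_copper = ln(0.00457/0.00366)/(2πk) = 0.2221/(2π·334) = 1.058×10^-4 m·K/W
  R'_PVC = ln(0.00627/0.00457)/(2πk) = 0.3163/(2π·0.158) = 0.3186 m·K/W
  R'_rubber = ln(0.00915/0.00627)/(2πk) = 0.3780/(2π·0.164) = 0.3668 m·K/W
ΣR = 1.058×10^-4 + 0.3186 + 0.3668 = 0.6855 m·K/W
Q' = ΔT/ΣR = (85.3 °C − 30.5 °C)/0.6855 = 79.94 W/m
From the inner boundary to the PVC/rubber interface, ΣR_partial = 0.3187 m·K/W.
T_interface = T_in − Q'·ΣR_partial = 85.3 °C − (79.94)(0.3187) = 59.8 °C

T = 59.8 °C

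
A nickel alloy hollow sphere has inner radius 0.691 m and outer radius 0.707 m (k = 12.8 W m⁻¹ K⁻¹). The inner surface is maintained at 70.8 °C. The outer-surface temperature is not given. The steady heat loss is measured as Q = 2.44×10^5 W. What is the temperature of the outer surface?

T_out = 21.1 °C

Sum the resistances:
  R_nickel alloy = (1/0.691 − 1/0.707)/(4πk) = 0.03275/(4π·12.8) = 2.036×10^-4 K/W
ΣR = 2.036×10^-4 K/W
ΔT = Q·ΣR = 2.44×10^5 × 2.036×10^-4 = 49.68 K
Heat flows outward, so T_out = T_in − ΔT = 70.8 − 49.68 = 21.1 °C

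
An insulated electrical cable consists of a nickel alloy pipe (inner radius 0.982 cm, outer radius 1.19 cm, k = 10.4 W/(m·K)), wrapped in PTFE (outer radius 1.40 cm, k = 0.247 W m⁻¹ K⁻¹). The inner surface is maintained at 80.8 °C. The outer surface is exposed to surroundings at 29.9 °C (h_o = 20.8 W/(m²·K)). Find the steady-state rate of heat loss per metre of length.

Resistance network (inner→outer):
  R'_nickel alloy = ln(0.0119/0.00982)/(2πk) = 0.1921/(2π·10.4) = 0.002940 m·K/W
  R'_PTFE = ln(0.0140/0.0119)/(2πk) = 0.1625/(2π·0.247) = 0.1047 m·K/W
  R'_conv,out = 1/(2πr h) = 1/(2π·0.0140·20.8) = 0.5465 m·K/W
ΣR = 0.002940 + 0.1047 + 0.5465 = 0.6541 m·K/W
Q' = ΔT/ΣR = (80.8 °C − 29.9 °C)/0.6541 = 77.8 W/m

Q' = 77.8 W/m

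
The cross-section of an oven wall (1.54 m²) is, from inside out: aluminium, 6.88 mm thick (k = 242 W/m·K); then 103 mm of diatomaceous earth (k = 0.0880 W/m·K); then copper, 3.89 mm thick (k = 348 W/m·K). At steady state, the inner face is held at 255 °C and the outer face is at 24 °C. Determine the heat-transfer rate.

Treat each layer as a resistance in series:
  R_aluminium = L/(kA) = 0.00688/(242·1.54) = 1.846×10^-5 K/W
  R_diatomaceous earth = L/(kA) = 0.103/(0.0880·1.54) = 0.7600 K/W
  R_copper = L/(kA) = 0.00389/(348·1.54) = 7.259×10^-6 K/W
ΣR = 1.846×10^-5 + 0.7600 + 7.259×10^-6 = 0.7600 K/W
Q = ΔT/ΣR = (255 °C − 24 °C)/0.7600 = 304 W

Q = 304 W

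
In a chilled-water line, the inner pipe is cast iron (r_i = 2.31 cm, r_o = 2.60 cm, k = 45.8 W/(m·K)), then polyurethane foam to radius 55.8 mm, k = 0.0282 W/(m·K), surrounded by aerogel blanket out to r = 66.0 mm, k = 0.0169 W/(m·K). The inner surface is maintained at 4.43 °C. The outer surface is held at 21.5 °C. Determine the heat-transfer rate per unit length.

Q' = 2.90 W/m

Treat each layer as a resistance in series:
  R'_cast iron = ln(0.0260/0.0231)/(2πk) = 0.1183/(2π·45.8) = 4.110×10^-4 m·K/W
  R'_polyurethane foam = ln(0.0558/0.0260)/(2πk) = 0.7637/(2π·0.0282) = 4.310 m·K/W
  R'_aerogel blanket = ln(0.0660/0.0558)/(2πk) = 0.1679/(2π·0.0169) = 1.581 m·K/W
ΣR = 4.110×10^-4 + 4.310 + 1.581 = 5.891 m·K/W
Q' = ΔT/ΣR = (4.43 °C − 21.5 °C)/5.891 = -2.90 W/m
(Negative Q' ⇒ heat flows inward; heat gain = 2.90 W/m.)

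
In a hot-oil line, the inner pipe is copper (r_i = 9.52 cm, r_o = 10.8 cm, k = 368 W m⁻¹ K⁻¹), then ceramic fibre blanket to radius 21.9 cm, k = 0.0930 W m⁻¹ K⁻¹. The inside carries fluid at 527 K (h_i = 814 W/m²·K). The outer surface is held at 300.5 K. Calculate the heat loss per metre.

Treat each layer as a resistance in series:
  R'_conv,in = 1/(2πr h) = 1/(2π·0.0952·814) = 0.002054 m·K/W
  R'_copper = ln(0.108/0.0952)/(2πk) = 0.1262/(2π·368) = 5.456×10^-5 m·K/W
  R'_ceramic fibre blanket = ln(0.219/0.108)/(2πk) = 0.7069/(2π·0.0930) = 1.210 m·K/W
ΣR = 0.002054 + 5.456×10^-5 + 1.210 = 1.212 m·K/W
Q' = ΔT/ΣR = (527 K − 300.5 K)/1.212 = 187 W/m

Q' = 187 W/m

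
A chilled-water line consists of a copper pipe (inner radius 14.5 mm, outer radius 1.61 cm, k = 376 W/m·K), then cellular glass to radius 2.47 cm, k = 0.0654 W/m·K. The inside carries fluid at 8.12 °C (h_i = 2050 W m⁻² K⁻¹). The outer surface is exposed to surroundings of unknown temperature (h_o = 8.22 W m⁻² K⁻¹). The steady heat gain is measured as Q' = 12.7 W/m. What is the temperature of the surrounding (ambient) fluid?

T_out = 31.4 °C

Sum the resistances:
  R'_conv,in = 1/(2πr h) = 1/(2π·0.0145·2050) = 0.005354 m·K/W
  R'_copper = ln(0.0161/0.0145)/(2πk) = 0.1047/(2π·376) = 4.431×10^-5 m·K/W
  R'_cellular glass = ln(0.0247/0.0161)/(2πk) = 0.4280/(2π·0.0654) = 1.042 m·K/W
  R'_conv,out = 1/(2πr h) = 1/(2π·0.0247·8.22) = 0.7839 m·K/W
ΣR = 1.831 m·K/W
ΔT = Q'·ΣR = 12.7 × 1.831 = 23.25 K
Heat flows inward, so T_out = T_in + ΔT = 8.12 + 23.25 = 31.4 °C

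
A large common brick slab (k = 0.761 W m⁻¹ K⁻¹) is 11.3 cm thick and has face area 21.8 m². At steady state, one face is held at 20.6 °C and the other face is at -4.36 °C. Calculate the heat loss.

Q = 3.66 kW

Q = kA·ΔT/L = 0.761 × 21.8 × |20.6 °C − -4.36 °C| / 0.113 = 3660 W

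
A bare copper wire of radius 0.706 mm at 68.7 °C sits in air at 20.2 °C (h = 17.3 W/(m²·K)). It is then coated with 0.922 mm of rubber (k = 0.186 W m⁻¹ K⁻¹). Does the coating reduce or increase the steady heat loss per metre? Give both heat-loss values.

Critical radius for a cylinder: r_cr = k/h = 0.0108 m = 1.08 cm.
Outer radius after coating: r₂ = 7.06×10^-4 + 9.22×10^-4 = 0.001628 m.
Since r₁ < r_cr and r₂ ≤ r_cr, the coating moves toward the maximum at r_cr — heat loss rises.
Bare: R = 1/(2πr₁h) = 13.03 m·K/W; Q = 48.5/13.03 = 3.72 W/m.
Coated: R = R_cond + R_conv = 6.366 m·K/W; Q = 48.5/6.366 = 7.62 W/m.

increases: 3.72 → 7.62 W/m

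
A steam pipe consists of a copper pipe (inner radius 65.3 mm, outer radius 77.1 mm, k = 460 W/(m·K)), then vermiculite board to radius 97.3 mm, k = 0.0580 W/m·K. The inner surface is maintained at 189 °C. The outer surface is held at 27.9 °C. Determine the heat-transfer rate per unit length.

Resistance network (inner→outer):
  R'_copper = ln(0.0771/0.0653)/(2πk) = 0.1661/(2π·460) = 5.747×10^-5 m·K/W
  R'_vermiculite board = ln(0.0973/0.0771)/(2πk) = 0.2327/(2π·0.0580) = 0.6385 m·K/W
ΣR = 5.747×10^-5 + 0.6385 = 0.6386 m·K/W
Q' = ΔT/ΣR = (189 °C − 27.9 °C)/0.6386 = 252 W/m

Q' = 252 W/m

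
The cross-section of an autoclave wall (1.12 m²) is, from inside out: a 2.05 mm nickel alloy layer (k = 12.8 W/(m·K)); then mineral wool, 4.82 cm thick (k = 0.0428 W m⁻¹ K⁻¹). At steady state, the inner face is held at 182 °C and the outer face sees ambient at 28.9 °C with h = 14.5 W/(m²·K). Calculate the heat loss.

Q = 143 W

Treat each layer as a resistance in series:
  R_nickel alloy = L/(kA) = 0.00205/(12.8·1.12) = 1.430×10^-4 K/W
  R_mineral wool = L/(kA) = 0.0482/(0.0428·1.12) = 1.006 K/W
  R_conv,out = 1/(hA) = 1/(14.5·1.12) = 0.06158 K/W
ΣR = 1.430×10^-4 + 1.006 + 0.06158 = 1.068 K/W
Q = ΔT/ΣR = (182 °C − 28.9 °C)/1.068 = 143 W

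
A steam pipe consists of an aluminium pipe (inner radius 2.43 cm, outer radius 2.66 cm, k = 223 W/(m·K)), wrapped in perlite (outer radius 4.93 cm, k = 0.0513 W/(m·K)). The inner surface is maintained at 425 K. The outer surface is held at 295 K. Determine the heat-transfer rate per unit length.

Series thermal resistances, inner to outer:
  R'_aluminium = ln(0.0266/0.0243)/(2πk) = 0.09043/(2π·223) = 6.454×10^-5 m·K/W
  R'_perlite = ln(0.0493/0.0266)/(2πk) = 0.6170/(2π·0.0513) = 1.914 m·K/W
ΣR = 6.454×10^-5 + 1.914 = 1.914 m·K/W
Q' = ΔT/ΣR = (425 K − 295 K)/1.914 = 67.9 W/m

Q' = 67.9 W/m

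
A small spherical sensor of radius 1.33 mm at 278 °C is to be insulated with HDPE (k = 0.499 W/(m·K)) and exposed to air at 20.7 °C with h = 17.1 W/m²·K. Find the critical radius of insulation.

For a sphere, r_cr = 2k_ins/h = 2·0.499/17.1 = 0.0584 m = 5.84 cm

r_cr = 5.84 cm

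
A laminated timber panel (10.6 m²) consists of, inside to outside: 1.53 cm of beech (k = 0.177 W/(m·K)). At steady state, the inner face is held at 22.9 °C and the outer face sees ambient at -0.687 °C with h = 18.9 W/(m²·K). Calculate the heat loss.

Treat each layer as a resistance in series:
  R_beech = L/(kA) = 0.0153/(0.177·10.6) = 0.008155 K/W
  R_conv,out = 1/(hA) = 1/(18.9·10.6) = 0.004992 K/W
ΣR = 0.008155 + 0.004992 = 0.01315 K/W
Q = ΔT/ΣR = (22.9 °C − -0.687 °C)/0.01315 = 1790 W

Q = 1790 W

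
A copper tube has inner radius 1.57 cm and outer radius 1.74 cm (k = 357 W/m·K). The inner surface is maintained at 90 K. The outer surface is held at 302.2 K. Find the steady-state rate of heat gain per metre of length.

Q' = 4.63×10^6 W/m

Q' = 2πk·ΔT/ln(r₂/r₁) = 2π × 357 × 212.2 / ln(0.0174/0.0157) = 4.63×10^6 W/m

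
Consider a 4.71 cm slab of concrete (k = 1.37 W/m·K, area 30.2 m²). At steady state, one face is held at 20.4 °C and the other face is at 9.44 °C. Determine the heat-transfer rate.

Q = kA·ΔT/L = 1.37 × 30.2 × |20.4 °C − 9.44 °C| / 0.0471 = 9630 W

Q = 9.63 kW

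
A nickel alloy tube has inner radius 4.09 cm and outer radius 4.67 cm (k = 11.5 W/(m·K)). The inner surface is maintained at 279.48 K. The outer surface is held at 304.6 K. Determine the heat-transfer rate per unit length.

Q' = 2πk·ΔT/ln(r₂/r₁) = 2π × 11.5 × 25.12 / ln(0.0467/0.0409) = 13700 W/m

Q' = 13700 W/m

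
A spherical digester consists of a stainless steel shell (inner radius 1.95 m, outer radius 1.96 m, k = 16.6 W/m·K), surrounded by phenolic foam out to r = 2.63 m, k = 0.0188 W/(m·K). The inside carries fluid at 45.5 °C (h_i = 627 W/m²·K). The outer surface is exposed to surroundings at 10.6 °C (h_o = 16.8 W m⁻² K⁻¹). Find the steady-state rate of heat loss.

Treat each layer as a resistance in series:
  R_conv,in = 1/(4πr²h) = 1/(4π·1.95²·627) = 3.338×10^-5 K/W
  R_stainless steel = (1/1.95 − 1/1.96)/(4πk) = 0.002616/(4π·16.6) = 1.254×10^-5 K/W
  R_phenolic foam = (1/1.96 − 1/2.63)/(4πk) = 0.1300/(4π·0.0188) = 0.5502 K/W
  R_conv,out = 1/(4πr²h) = 1/(4π·2.63²·16.8) = 6.848×10^-4 K/W
ΣR = 3.338×10^-5 + 1.254×10^-5 + 0.5502 + 6.848×10^-4 = 0.5509 K/W
Q = ΔT/ΣR = (45.5 °C − 10.6 °C)/0.5509 = 63.4 W

Q = 63.4 W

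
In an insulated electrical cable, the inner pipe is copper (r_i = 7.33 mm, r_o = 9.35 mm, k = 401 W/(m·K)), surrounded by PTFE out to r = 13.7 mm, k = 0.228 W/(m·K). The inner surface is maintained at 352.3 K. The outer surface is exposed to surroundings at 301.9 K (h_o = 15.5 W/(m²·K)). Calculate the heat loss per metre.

Q' = 49.6 W/m

Treat each layer as a resistance in series:
  R'_copper = ln(0.00935/0.00733)/(2πk) = 0.2434/(2π·401) = 9.660×10^-5 m·K/W
  R'_PTFE = ln(0.0137/0.00935)/(2πk) = 0.3820/(2π·0.228) = 0.2667 m·K/W
  R'_conv,out = 1/(2πr h) = 1/(2π·0.0137·15.5) = 0.7495 m·K/W
ΣR = 9.660×10^-5 + 0.2667 + 0.7495 = 1.016 m·K/W
Q' = ΔT/ΣR = (352.3 K − 301.9 K)/1.016 = 49.6 W/m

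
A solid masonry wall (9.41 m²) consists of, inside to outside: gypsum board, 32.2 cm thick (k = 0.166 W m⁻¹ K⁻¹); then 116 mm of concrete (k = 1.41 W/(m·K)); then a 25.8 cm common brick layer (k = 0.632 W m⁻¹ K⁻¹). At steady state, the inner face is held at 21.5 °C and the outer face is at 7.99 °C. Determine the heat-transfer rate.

Resistance network (inner→outer):
  R_gypsum board = L/(kA) = 0.322/(0.166·9.41) = 0.2061 K/W
  R_concrete = L/(kA) = 0.116/(1.41·9.41) = 0.008743 K/W
  R_common brick = L/(kA) = 0.258/(0.632·9.41) = 0.04338 K/W
ΣR = 0.2061 + 0.008743 + 0.04338 = 0.2582 K/W
Q = ΔT/ΣR = (21.5 °C − 7.99 °C)/0.2582 = 52.3 W

Q = 52.3 W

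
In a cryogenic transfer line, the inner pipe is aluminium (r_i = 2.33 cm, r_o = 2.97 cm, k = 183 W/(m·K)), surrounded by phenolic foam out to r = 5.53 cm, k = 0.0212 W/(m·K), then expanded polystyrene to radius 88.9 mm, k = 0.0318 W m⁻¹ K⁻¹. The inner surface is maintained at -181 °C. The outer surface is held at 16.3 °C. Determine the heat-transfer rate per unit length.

Series thermal resistances, inner to outer:
  R'_aluminium = ln(0.0297/0.0233)/(2πk) = 0.2427/(2π·183) = 2.111×10^-4 m·K/W
  R'_phenolic foam = ln(0.0553/0.0297)/(2πk) = 0.6216/(2π·0.0212) = 4.667 m·K/W
  R'_expanded polystyrene = ln(0.0889/0.0553)/(2πk) = 0.4747/(2π·0.0318) = 2.376 m·K/W
ΣR = 2.111×10^-4 + 4.667 + 2.376 = 7.043 m·K/W
Q' = ΔT/ΣR = (-181 °C − 16.3 °C)/7.043 = -28.0 W/m
(Negative Q' ⇒ heat flows inward; heat gain = 28.0 W/m.)

Q' = 28.0 W/m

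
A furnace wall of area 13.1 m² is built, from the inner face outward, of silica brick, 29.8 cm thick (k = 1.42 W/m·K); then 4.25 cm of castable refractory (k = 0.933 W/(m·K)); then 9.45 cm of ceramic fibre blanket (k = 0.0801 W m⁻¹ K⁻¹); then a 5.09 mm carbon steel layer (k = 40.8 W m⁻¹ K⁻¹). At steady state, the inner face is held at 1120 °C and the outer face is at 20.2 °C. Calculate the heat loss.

Q = 10.0 kW

Resistance network (inner→outer):
  R_silica brick = L/(kA) = 0.298/(1.42·13.1) = 0.01602 K/W
  R_castable refractory = L/(kA) = 0.0425/(0.933·13.1) = 0.003477 K/W
  R_ceramic fibre blanket = L/(kA) = 0.0945/(0.0801·13.1) = 0.09006 K/W
  R_carbon steel = L/(kA) = 0.00509/(40.8·13.1) = 9.523×10^-6 K/W
ΣR = 0.01602 + 0.003477 + 0.09006 + 9.523×10^-6 = 0.1096 K/W
Q = ΔT/ΣR = (1120 °C − 20.2 °C)/0.1096 = 10000 W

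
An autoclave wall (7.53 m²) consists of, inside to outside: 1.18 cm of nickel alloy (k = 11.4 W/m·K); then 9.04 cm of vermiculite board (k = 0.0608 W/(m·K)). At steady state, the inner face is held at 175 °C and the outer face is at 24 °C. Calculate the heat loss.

Q = 764 W

Series thermal resistances, inner to outer:
  R_nickel alloy = L/(kA) = 0.0118/(11.4·7.53) = 1.375×10^-4 K/W
  R_vermiculite board = L/(kA) = 0.0904/(0.0608·7.53) = 0.1975 K/W
ΣR = 1.375×10^-4 + 0.1975 = 0.1976 K/W
Q = ΔT/ΣR = (175 °C − 24 °C)/0.1976 = 764 W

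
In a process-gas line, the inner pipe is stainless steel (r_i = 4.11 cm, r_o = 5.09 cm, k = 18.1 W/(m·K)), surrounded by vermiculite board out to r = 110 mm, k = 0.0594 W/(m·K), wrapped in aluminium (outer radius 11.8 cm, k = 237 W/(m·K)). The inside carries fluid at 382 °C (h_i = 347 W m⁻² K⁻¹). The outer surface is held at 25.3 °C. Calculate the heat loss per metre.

Series thermal resistances, inner to outer:
  R'_conv,in = 1/(2πr h) = 1/(2π·0.0411·347) = 0.01116 m·K/W
  R'_stainless steel = ln(0.0509/0.0411)/(2πk) = 0.2139/(2π·18.1) = 0.001880 m·K/W
  R'_vermiculite board = ln(0.110/0.0509)/(2πk) = 0.7706/(2π·0.0594) = 2.065 m·K/W
  R'_aluminium = ln(0.118/0.110)/(2πk) = 0.07020/(2π·237) = 4.714×10^-5 m·K/W
ΣR = 0.01116 + 0.001880 + 2.065 + 4.714×10^-5 = 2.078 m·K/W
Q' = ΔT/ΣR = (382 °C − 25.3 °C)/2.078 = 172 W/m

Q' = 172 W/m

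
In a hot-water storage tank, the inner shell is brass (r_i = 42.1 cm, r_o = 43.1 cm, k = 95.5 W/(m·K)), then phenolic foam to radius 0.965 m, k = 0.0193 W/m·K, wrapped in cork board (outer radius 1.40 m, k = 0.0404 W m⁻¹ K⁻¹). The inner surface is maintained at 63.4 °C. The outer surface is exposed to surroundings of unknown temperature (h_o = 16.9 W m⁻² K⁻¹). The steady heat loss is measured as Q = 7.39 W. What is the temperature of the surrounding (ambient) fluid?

T_out = 19.6 °C

Series resistances:
  R_brass = (1/0.421 − 1/0.431)/(4πk) = 0.05511/(4π·95.5) = 4.592×10^-5 K/W
  R_phenolic foam = (1/0.431 − 1/0.965)/(4πk) = 1.284/(4π·0.0193) = 5.294 K/W
  R_cork board = (1/0.965 − 1/1.40)/(4πk) = 0.3220/(4π·0.0404) = 0.6342 K/W
  R_conv,out = 1/(4πr²h) = 1/(4π·1.40²·16.9) = 0.002402 K/W
ΣR = 5.930 K/W
ΔT = Q·ΣR = 7.39 × 5.930 = 43.82 K
Heat flows outward, so T_out = T_in − ΔT = 63.4 − 43.82 = 19.6 °C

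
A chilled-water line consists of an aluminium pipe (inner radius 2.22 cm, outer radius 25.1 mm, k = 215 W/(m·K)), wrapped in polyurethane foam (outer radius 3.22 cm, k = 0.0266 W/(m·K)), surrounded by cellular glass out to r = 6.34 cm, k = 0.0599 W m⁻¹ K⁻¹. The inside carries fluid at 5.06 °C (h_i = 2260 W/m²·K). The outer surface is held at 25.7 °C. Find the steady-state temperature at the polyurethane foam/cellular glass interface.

T = 14.4 °C

Resistance network (inner→outer):
  R'_conv,in = 1/(2πr h) = 1/(2π·0.0222·2260) = 0.003172 m·K/W
  R'_aluminium = ln(0.0251/0.0222)/(2πk) = 0.1228/(2π·215) = 9.089×10^-5 m·K/W
  R'_polyurethane foam = ln(0.0322/0.0251)/(2πk) = 0.2491/(2π·0.0266) = 1.490 m·K/W
  R'_cellular glass = ln(0.0634/0.0322)/(2πk) = 0.6775/(2π·0.0599) = 1.800 m·K/W
ΣR = 0.003172 + 9.089×10^-5 + 1.490 + 1.800 = 3.293 m·K/W
Q' = ΔT/ΣR = (5.06 °C − 25.7 °C)/3.293 = -6.268 W/m
From the inner boundary to the polyurethane foam/cellular glass interface, ΣR_partial = 1.493 m·K/W.
T_interface = T_in − Q'·ΣR_partial = 5.06 °C − (-6.268)(1.493) = 14.4 °C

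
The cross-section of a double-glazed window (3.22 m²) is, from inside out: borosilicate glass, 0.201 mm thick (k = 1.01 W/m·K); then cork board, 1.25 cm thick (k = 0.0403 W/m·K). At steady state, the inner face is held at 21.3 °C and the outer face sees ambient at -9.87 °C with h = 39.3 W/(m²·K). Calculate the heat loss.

Q = 299 W

Resistance network (inner→outer):
  R_borosilicate glass = L/(kA) = 2.01×10^-4/(1.01·3.22) = 6.180×10^-5 K/W
  R_cork board = L/(kA) = 0.0125/(0.0403·3.22) = 0.09633 K/W
  R_conv,out = 1/(hA) = 1/(39.3·3.22) = 0.007902 K/W
ΣR = 6.180×10^-5 + 0.09633 + 0.007902 = 0.1043 K/W
Q = ΔT/ΣR = (21.3 °C − -9.87 °C)/0.1043 = 299 W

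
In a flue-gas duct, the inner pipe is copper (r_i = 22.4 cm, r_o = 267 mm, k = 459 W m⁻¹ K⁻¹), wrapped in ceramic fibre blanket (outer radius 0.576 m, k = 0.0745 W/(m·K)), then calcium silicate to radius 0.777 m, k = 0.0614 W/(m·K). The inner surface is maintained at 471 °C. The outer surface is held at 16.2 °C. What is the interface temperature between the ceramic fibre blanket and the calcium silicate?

Treat each layer as a resistance in series:
  R'_copper = ln(0.267/0.224)/(2πk) = 0.1756/(2π·459) = 6.089×10^-5 m·K/W
  R'_ceramic fibre blanket = ln(0.576/0.267)/(2πk) = 0.7689/(2π·0.0745) = 1.643 m·K/W
  R'_calcium silicate = ln(0.777/0.576)/(2πk) = 0.2993/(2π·0.0614) = 0.7759 m·K/W
ΣR = 6.089×10^-5 + 1.643 + 0.7759 = 2.419 m·K/W
Q' = ΔT/ΣR = (471 °C − 16.2 °C)/2.419 = 188.0 W/m
From the inner boundary to the ceramic fibre blanket/calcium silicate interface, ΣR_partial = 1.643 m·K/W.
T_interface = T_in − Q'·ΣR_partial = 471 °C − (188.0)(1.643) = 162 °C

T = 162 °C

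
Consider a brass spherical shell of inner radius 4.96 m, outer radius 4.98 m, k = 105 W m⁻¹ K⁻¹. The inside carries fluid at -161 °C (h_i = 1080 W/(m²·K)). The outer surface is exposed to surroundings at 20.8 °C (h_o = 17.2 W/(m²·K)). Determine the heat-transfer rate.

Resistance network (inner→outer):
  R_conv,in = 1/(4πr²h) = 1/(4π·4.96²·1080) = 2.995×10^-6 K/W
  R_brass = (1/4.96 − 1/4.98)/(4πk) = 8.097×10^-4/(4π·105) = 6.136×10^-7 K/W
  R_conv,out = 1/(4πr²h) = 1/(4π·4.98²·17.2) = 1.866×10^-4 K/W
ΣR = 2.995×10^-6 + 6.136×10^-7 + 1.866×10^-4 = 1.902×10^-4 K/W
Q = ΔT/ΣR = (-161 °C − 20.8 °C)/1.902×10^-4 = -9.56×10^5 W
(Negative Q ⇒ heat flows inward; heat gain = 9.56×10^5 W.)

Q = 956 kW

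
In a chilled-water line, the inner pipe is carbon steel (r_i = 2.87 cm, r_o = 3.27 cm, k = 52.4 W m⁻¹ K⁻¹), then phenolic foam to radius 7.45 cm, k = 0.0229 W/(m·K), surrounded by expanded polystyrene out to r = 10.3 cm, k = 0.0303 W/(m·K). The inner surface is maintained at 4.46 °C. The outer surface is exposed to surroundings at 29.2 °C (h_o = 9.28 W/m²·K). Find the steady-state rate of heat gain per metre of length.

Series thermal resistances, inner to outer:
  R'_carbon steel = ln(0.0327/0.0287)/(2πk) = 0.1305/(2π·52.4) = 3.963×10^-4 m·K/W
  R'_phenolic foam = ln(0.0745/0.0327)/(2πk) = 0.8234/(2π·0.0229) = 5.723 m·K/W
  R'_expanded polystyrene = ln(0.103/0.0745)/(2πk) = 0.3239/(2π·0.0303) = 1.701 m·K/W
  R'_conv,out = 1/(2πr h) = 1/(2π·0.103·9.28) = 0.1665 m·K/W
ΣR = 3.963×10^-4 + 5.723 + 1.701 + 0.1665 = 7.591 m·K/W
Q' = ΔT/ΣR = (4.46 °C − 29.2 °C)/7.591 = -3.26 W/m
(Negative Q' ⇒ heat flows inward; heat gain = 3.26 W/m.)

Q' = 3.26 W/m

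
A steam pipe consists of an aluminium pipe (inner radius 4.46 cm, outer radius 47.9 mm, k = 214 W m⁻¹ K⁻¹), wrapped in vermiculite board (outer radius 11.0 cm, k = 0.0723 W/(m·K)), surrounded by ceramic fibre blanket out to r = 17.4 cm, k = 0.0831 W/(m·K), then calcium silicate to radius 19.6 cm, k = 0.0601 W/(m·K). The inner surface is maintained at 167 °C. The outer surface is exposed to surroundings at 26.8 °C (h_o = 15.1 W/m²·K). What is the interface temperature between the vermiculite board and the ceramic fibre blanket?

Resistance network (inner→outer):
  R'_aluminium = ln(0.0479/0.0446)/(2πk) = 0.07138/(2π·214) = 5.309×10^-5 m·K/W
  R'_vermiculite board = ln(0.110/0.0479)/(2πk) = 0.8314/(2π·0.0723) = 1.830 m·K/W
  R'_ceramic fibre blanket = ln(0.174/0.110)/(2πk) = 0.4586/(2π·0.0831) = 0.8783 m·K/W
  R'_calcium silicate = ln(0.196/0.174)/(2πk) = 0.1191/(2π·0.0601) = 0.3153 m·K/W
  R'_conv,out = 1/(2πr h) = 1/(2π·0.196·15.1) = 0.05378 m·K/W
ΣR = 5.309×10^-5 + 1.830 + 0.8783 + 0.3153 + 0.05378 = 3.077 m·K/W
Q' = ΔT/ΣR = (167 °C − 26.8 °C)/3.077 = 45.56 W/m
From the inner boundary to the vermiculite board/ceramic fibre blanket interface, ΣR_partial = 1.830 m·K/W.
T_interface = T_in − Q'·ΣR_partial = 167 °C − (45.56)(1.830) = 83.6 °C

T = 83.6 °C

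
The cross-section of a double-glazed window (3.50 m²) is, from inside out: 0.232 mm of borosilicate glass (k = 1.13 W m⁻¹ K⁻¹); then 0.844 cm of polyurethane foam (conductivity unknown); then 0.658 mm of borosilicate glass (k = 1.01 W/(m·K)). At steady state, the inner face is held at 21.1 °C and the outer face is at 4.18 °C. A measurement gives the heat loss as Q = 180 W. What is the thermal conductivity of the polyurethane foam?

ΣR = ΔT/Q = |21.1 − 4.18|/180 = 0.09400 K/W
Known resistances:
  R_borosilicate glass = L/(kA) = 2.32×10^-4/(1.13·3.50) = 5.866×10^-5 K/W
  R_borosilicate glass = L/(kA) = 6.58×10^-4/(1.01·3.50) = 1.861×10^-4 K/W
R_polyurethane foam = ΣR − ΣR_known = 0.09400 − 2.448×10^-4 = 0.09376 K/W
L/(kA) = 0.09376 ⇒ k = 0.00844/(0.09376·3.50) = 0.0257 W/m·K

k = 0.0257 W/m·K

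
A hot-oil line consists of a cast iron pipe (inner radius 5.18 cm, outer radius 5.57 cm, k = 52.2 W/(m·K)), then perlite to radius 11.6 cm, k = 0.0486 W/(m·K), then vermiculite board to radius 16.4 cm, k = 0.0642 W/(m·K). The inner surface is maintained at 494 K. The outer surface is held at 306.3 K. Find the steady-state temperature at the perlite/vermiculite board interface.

Series thermal resistances, inner to outer:
  R'_cast iron = ln(0.0557/0.0518)/(2πk) = 0.07259/(2π·52.2) = 2.213×10^-4 m·K/W
  R'_perlite = ln(0.116/0.0557)/(2πk) = 0.7336/(2π·0.0486) = 2.402 m·K/W
  R'_vermiculite board = ln(0.164/0.116)/(2πk) = 0.3463/(2π·0.0642) = 0.8584 m·K/W
ΣR = 2.213×10^-4 + 2.402 + 0.8584 = 3.261 m·K/W
Q' = ΔT/ΣR = (494 K − 306.3 K)/3.261 = 57.56 W/m
From the inner boundary to the perlite/vermiculite board interface, ΣR_partial = 2.402 m·K/W.
T_interface = T_in − Q'·ΣR_partial = 494 K − (57.56)(2.402) = 355.7 K

T = 355.7 K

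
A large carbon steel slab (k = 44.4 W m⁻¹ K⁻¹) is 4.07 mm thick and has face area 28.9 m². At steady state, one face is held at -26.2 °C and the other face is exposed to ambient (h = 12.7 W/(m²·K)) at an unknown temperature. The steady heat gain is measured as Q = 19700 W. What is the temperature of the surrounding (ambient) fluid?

Sum the resistances:
  R_carbon steel = L/(kA) = 0.00407/(44.4·28.9) = 3.172×10^-6 K/W
  R_conv,out = 1/(hA) = 1/(12.7·28.9) = 0.002725 K/W
ΣR = 0.002728 K/W
ΔT = Q·ΣR = 19700 × 0.002728 = 53.74 K
Heat flows inward, so T_out = T_in + ΔT = -26.2 + 53.74 = 27.5 °C

T_out = 27.5 °C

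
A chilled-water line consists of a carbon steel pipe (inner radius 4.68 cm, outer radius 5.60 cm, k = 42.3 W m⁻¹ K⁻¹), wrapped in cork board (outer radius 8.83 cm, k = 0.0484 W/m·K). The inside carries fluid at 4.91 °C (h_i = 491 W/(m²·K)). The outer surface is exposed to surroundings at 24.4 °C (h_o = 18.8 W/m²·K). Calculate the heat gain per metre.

Q' = 12.2 W/m

Treat each layer as a resistance in series:
  R'_conv,in = 1/(2πr h) = 1/(2π·0.0468·491) = 0.006926 m·K/W
  R'_carbon steel = ln(0.0560/0.0468)/(2πk) = 0.1795/(2π·42.3) = 6.753×10^-4 m·K/W
  R'_cork board = ln(0.0883/0.0560)/(2πk) = 0.4554/(2π·0.0484) = 1.497 m·K/W
  R'_conv,out = 1/(2πr h) = 1/(2π·0.0883·18.8) = 0.09587 m·K/W
ΣR = 0.006926 + 6.753×10^-4 + 1.497 + 0.09587 = 1.600 m·K/W
Q' = ΔT/ΣR = (4.91 °C − 24.4 °C)/1.600 = -12.2 W/m
(Negative Q' ⇒ heat flows inward; heat gain = 12.2 W/m.)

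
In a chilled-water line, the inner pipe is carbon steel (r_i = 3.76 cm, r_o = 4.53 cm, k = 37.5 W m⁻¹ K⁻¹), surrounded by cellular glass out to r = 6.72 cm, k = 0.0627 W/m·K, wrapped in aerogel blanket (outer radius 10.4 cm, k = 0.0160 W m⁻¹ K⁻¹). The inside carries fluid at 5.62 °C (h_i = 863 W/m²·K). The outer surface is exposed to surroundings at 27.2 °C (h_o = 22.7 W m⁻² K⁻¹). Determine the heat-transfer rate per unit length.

Q' = 3.98 W/m

Treat each layer as a resistance in series:
  R'_conv,in = 1/(2πr h) = 1/(2π·0.0376·863) = 0.004905 m·K/W
  R'_carbon steel = ln(0.0453/0.0376)/(2πk) = 0.1863/(2π·37.5) = 7.907×10^-4 m·K/W
  R'_cellular glass = ln(0.0672/0.0453)/(2πk) = 0.3944/(2π·0.0627) = 1.001 m·K/W
  R'_aerogel blanket = ln(0.104/0.0672)/(2πk) = 0.4367/(2π·0.0160) = 4.344 m·K/W
  R'_conv,out = 1/(2πr h) = 1/(2π·0.104·22.7) = 0.06742 m·K/W
ΣR = 0.004905 + 7.907×10^-4 + 1.001 + 4.344 + 0.06742 = 5.418 m·K/W
Q' = ΔT/ΣR = (5.62 °C − 27.2 °C)/5.418 = -3.98 W/m
(Negative Q' ⇒ heat flows inward; heat gain = 3.98 W/m.)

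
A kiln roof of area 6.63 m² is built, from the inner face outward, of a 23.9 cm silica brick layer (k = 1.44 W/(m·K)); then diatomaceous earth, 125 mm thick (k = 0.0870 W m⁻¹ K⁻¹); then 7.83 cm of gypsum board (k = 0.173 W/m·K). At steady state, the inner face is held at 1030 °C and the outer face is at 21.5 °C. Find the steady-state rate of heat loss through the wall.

Q = 3.25 kW

Treat each layer as a resistance in series:
  R_silica brick = L/(kA) = 0.239/(1.44·6.63) = 0.02503 K/W
  R_diatomaceous earth = L/(kA) = 0.125/(0.0870·6.63) = 0.2167 K/W
  R_gypsum board = L/(kA) = 0.0783/(0.173·6.63) = 0.06827 K/W
ΣR = 0.02503 + 0.2167 + 0.06827 = 0.3100 K/W
Q = ΔT/ΣR = (1030 °C − 21.5 °C)/0.3100 = 3250 W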